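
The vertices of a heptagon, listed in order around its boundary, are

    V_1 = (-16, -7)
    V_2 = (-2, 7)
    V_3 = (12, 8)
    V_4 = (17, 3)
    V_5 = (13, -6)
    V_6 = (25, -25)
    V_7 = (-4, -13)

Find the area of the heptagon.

623.5

Apply the surveyor's formula: 2A = Σ (x_i·y_{i+1} − x_{i+1}·y_i), indices taken mod 7.
Cross-terms: -126, -100, -100, -141, -175, -425, -180  ⇒  Σ = -1247
Area = |Σ|/2 = 623.5.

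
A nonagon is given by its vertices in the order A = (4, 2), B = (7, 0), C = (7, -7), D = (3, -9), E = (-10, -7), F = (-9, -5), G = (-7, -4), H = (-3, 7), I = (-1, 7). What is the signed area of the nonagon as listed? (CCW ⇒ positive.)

A→B: (4)(0) − (7)(2) = -14
B→C: (7)(-7) − (7)(0) = -49
C→D: (7)(-9) − (3)(-7) = -42
D→E: (3)(-7) − (-10)(-9) = -111
E→F: (-10)(-5) − (-9)(-7) = -13
F→G: (-9)(-4) − (-7)(-5) = 1
G→H: (-7)(7) − (-3)(-4) = -61
H→I: (-3)(7) − (-1)(7) = -14
I→A: (-1)(2) − (4)(7) = -30
Σ = -333
Signed area = Σ/2 = -166.5 (negative ⇒ clockwise traversal).

-166.5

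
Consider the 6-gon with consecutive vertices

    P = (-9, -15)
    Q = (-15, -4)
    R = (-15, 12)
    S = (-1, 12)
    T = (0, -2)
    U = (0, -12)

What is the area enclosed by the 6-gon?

Apply the shoelace (surveyor's) formula: 2A = Σ (x_i·y_{i+1} − x_{i+1}·y_i), indices taken mod 6.
P→Q: (-9)(-4) − (-15)(-15) = -189
Q→R: (-15)(12) − (-15)(-4) = -240
R→S: (-15)(12) − (-1)(12) = -168
S→T: (-1)(-2) − (0)(12) = 2
T→U: (0)(-12) − (0)(-2) = 0
U→P: (0)(-15) − (-9)(-12) = -108
Σ = -703
Area = |Σ|/2 = 351.5.

351.5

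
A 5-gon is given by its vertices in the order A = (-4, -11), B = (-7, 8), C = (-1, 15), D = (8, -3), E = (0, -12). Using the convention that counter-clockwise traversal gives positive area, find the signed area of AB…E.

Apply Gauss's area formula: 2A = Σ (x_i·y_{i+1} − x_{i+1}·y_i), indices taken mod 5.
A→B: (-4)(8) − (-7)(-11) = -109
B→C: (-7)(15) − (-1)(8) = -97
C→D: (-1)(-3) − (8)(15) = -117
D→E: (8)(-12) − (0)(-3) = -96
E→A: (0)(-11) − (-4)(-12) = -48
Σ = -467
Signed area = Σ/2 = -233.5 (negative ⇒ clockwise traversal).

-233.5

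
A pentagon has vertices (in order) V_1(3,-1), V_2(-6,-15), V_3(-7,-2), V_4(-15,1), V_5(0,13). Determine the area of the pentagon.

207.5

Cross-terms: -51, -93, -37, -195, -39  ⇒  Σ = -415
Area = |Σ|/2 = 207.5.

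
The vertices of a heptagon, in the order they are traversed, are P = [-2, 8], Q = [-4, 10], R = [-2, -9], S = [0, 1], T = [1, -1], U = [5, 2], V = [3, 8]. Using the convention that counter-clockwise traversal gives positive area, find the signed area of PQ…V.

Apply the shoelace (surveyor's) formula: 2A = Σ (x_i·y_{i+1} − x_{i+1}·y_i), indices taken mod 7.
P→Q: (-2)(10) − (-4)(8) = 12
Q→R: (-4)(-9) − (-2)(10) = 56
R→S: (-2)(1) − (0)(-9) = -2
S→T: (0)(-1) − (1)(1) = -1
T→U: (1)(2) − (5)(-1) = 7
U→V: (5)(8) − (3)(2) = 34
V→P: (3)(8) − (-2)(8) = 40
Σ = 146
Signed area = Σ/2 = 73 (positive ⇒ counter-clockwise traversal).

73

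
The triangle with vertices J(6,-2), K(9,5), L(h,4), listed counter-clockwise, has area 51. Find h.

Write out the shoelace sum; only the two edges meeting at L involve h:
2·Area = [(9·4 − h·5) + (h·(-2) − 6·4)] + 48
       = -7·h + 60 = 102
⇒ h = -6.

-6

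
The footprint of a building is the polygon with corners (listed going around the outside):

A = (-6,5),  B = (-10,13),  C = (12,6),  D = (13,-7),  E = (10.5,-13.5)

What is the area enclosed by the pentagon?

Apply the surveyor's formula: 2A = Σ (x_i·y_{i+1} − x_{i+1}·y_i), indices taken mod 5.
Cross-terms: -28, -216, -162, -102, -28.5  ⇒  Σ = -536.5
Area = |Σ|/2 = 268.25.

268.25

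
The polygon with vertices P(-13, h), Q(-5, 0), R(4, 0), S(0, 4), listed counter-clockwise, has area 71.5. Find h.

The doubled signed area Σ (x_i y_{i+1} − x_{i+1} y_i) is linear in h.
With h=0 it equals 68; the coefficient of h is 5 (from the two edges through P).
So 5·h + 68 = 2·71.5 = 143 ⇒ h = 15.

15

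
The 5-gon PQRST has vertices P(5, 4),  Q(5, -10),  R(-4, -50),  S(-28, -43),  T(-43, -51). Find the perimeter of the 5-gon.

|PQ| = √((0)² + (-14)²) = √196 = 14
|QR| = √((-9)² + (-40)²) = √1681 = 41
|RS| = √((-24)² + (7)²) = √625 = 25
|ST| = √((-15)² + (-8)²) = √289 = 17
|TP| = √((48)² + (55)²) = √5329 = 73
Perimeter = 14 + 41 + 25 + 17 + 73 = 170.

170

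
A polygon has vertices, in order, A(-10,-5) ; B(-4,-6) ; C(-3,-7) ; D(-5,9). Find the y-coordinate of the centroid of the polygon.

-78/103

Apply the shoelace formula. First the cross-terms c_i = x_i·y_{i+1} − x_{i+1}·y_i:
  40, 10, -62, 115  ⇒  2A = 103, A = 51.5.
Then Σ (y_i + y_{i+1})·c_i = -234, so ȳ = -234 / (6·51.5) = -78/103.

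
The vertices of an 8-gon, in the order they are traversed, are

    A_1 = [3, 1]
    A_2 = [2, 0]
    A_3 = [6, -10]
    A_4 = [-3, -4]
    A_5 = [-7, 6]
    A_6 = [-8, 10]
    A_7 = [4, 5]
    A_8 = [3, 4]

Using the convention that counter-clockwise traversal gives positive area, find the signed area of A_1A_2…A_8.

-116

Apply the shoelace formula: 2A = Σ (x_i·y_{i+1} − x_{i+1}·y_i), indices taken mod 8.
Σ = (-2) + (-20) + (-54) + (-46) + (-22) + (-80) + (1) + (-9) = -232
Signed area = Σ/2 = -116 (negative ⇒ clockwise traversal).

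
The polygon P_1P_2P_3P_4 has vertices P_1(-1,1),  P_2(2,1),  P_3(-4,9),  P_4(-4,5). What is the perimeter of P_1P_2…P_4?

|P_1P_2| = √((3)² + (0)²) = √9 = 3
|P_2P_3| = √((-6)² + (8)²) = √100 = 10
|P_3P_4| = √((0)² + (-4)²) = √16 = 4
|P_4P_1| = √((3)² + (-4)²) = √25 = 5
Perimeter = 3 + 10 + 4 + 5 = 22.

22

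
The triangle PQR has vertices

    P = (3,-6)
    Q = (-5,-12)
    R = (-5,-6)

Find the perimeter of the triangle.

24

|PQ| = √((-8)² + (-6)²) = √100 = 10
|QR| = √((0)² + (6)²) = √36 = 6
|RP| = √((8)² + (0)²) = √64 = 8
Perimeter = 10 + 6 + 8 = 24.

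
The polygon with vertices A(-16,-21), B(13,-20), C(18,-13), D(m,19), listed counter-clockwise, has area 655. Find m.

15

Write out the shoelace sum; only the two edges meeting at D involve m:
2·Area = [(18·19 − m·(-13)) + (m·(-21) − (-16)·19)] + 784
       = -8·m + 1430 = 1310
⇒ m = 15.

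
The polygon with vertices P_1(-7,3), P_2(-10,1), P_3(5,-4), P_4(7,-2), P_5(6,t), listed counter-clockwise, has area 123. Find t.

10

Write out the shoelace sum; only the two edges meeting at P_5 involve t:
2·Area = [(7·t − 6·(-2)) + (6·3 − (-7)·t)] + 76
       = 14·t + 106 = 246
⇒ t = 10.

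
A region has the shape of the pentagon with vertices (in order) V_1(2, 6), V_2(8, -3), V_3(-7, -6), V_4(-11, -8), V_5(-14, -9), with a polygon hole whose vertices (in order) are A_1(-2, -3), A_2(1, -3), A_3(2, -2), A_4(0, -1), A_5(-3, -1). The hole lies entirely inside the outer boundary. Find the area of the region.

98.5

Outer boundary:
Σ = (-54) + (-69) + (-10) + (-13) + (-66) = -212
Area = |Σ|/2 = 106.
Hole:
Apply the shoelace (surveyor's) formula: 2A = Σ (x_i·y_{i+1} − x_{i+1}·y_i), indices taken mod 5.
Σ = (9) + (4) + (-2) + (-3) + (7) = 15
Area = |Σ|/2 = 7.5.
Net area = 106 − 7.5 = 98.5.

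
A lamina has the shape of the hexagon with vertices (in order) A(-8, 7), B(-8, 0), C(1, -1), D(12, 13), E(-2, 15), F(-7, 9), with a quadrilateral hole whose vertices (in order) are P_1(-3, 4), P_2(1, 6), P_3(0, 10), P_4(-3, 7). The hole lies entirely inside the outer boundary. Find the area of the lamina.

Outer boundary:
Apply the shoelace formula: 2A = Σ (x_i·y_{i+1} − x_{i+1}·y_i), indices taken mod 6.
Cross-terms: 56, 8, 25, 206, 87, 23  ⇒  Σ = 405
Area = |Σ|/2 = 202.5.
Hole:
Apply the surveyor's formula: 2A = Σ (x_i·y_{i+1} − x_{i+1}·y_i), indices taken mod 4.
Cross-terms: -22, 10, 30, 9  ⇒  Σ = 27
Area = |Σ|/2 = 13.5.
Net area = 202.5 − 13.5 = 189.

189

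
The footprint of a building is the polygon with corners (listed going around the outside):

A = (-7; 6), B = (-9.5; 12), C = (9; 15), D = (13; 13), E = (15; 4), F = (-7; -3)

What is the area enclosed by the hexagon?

Apply the surveyor's formula: 2A = Σ (x_i·y_{i+1} − x_{i+1}·y_i), indices taken mod 6.
Cross-terms: -27, -250.5, -78, -143, -17, -63  ⇒  Σ = -578.5
Area = |Σ|/2 = 289.25.

289.25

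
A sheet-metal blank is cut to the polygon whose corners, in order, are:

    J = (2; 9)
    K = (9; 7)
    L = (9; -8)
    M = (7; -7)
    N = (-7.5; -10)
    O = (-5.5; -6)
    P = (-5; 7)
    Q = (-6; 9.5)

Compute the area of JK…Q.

Apply the shoelace (surveyor's) formula: 2A = Σ (x_i·y_{i+1} − x_{i+1}·y_i), indices taken mod 8.
Σ = (-67) + (-135) + (-7) + (-122.5) + (-10) + (-68.5) + (-5.5) + (-73) = -488.5
Area = |Σ|/2 = 244.25.

244.25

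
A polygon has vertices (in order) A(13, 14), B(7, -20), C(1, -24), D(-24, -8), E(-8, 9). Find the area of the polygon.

A→B: (13)(-20) − (7)(14) = -358
B→C: (7)(-24) − (1)(-20) = -148
C→D: (1)(-8) − (-24)(-24) = -584
D→E: (-24)(9) − (-8)(-8) = -280
E→A: (-8)(14) − (13)(9) = -229
Σ = -1599
Area = |Σ|/2 = 799.5.

799.5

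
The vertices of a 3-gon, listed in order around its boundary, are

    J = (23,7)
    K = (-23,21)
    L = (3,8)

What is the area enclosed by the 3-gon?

117

J→K: (23)(21) − (-23)(7) = 644
K→L: (-23)(8) − (3)(21) = -247
L→J: (3)(7) − (23)(8) = -163
Σ = 234
Area = |Σ|/2 = 117.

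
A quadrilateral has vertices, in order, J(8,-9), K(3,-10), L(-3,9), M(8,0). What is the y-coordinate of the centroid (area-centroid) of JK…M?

Apply the shoelace (surveyor's) formula. First the cross-terms c_i = x_i·y_{i+1} − x_{i+1}·y_i:
  -53, -3, -72, -72  ⇒  2A = -200, A = -100.
Then Σ (y_i + y_{i+1})·c_i = 1010, so ȳ = 1010 / (6·(-100)) = -101/60.

-101/60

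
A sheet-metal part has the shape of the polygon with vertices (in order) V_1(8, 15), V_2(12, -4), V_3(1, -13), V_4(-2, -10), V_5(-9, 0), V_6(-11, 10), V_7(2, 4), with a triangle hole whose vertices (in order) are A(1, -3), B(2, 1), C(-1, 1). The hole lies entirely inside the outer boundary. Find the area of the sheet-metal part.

317

Outer boundary:
Apply Gauss's area formula: 2A = Σ (x_i·y_{i+1} − x_{i+1}·y_i), indices taken mod 7.
Σ = (-212) + (-152) + (-36) + (-90) + (-90) + (-64) + (-2) = -646
Area = |Σ|/2 = 323.
Hole:
Apply the shoelace (surveyor's) formula: 2A = Σ (x_i·y_{i+1} − x_{i+1}·y_i), indices taken mod 3.
Σ = (7) + (3) + (2) = 12
Area = |Σ|/2 = 6.
Net area = 323 − 6 = 317.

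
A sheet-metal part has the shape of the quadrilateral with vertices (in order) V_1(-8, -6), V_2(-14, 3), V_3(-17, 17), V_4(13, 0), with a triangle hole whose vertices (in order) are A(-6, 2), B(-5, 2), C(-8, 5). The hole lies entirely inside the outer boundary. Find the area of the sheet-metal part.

Outer boundary:
V_1→V_2: (-8)(3) − (-14)(-6) = -108
V_2→V_3: (-14)(17) − (-17)(3) = -187
V_3→V_4: (-17)(0) − (13)(17) = -221
V_4→V_1: (13)(-6) − (-8)(0) = -78
Σ = -594
Area = |Σ|/2 = 297.
Hole:
A→B: (-6)(2) − (-5)(2) = -2
B→C: (-5)(5) − (-8)(2) = -9
C→A: (-8)(2) − (-6)(5) = 14
Σ = 3
Area = |Σ|/2 = 1.5.
Net area = 297 − 1.5 = 295.5.

295.5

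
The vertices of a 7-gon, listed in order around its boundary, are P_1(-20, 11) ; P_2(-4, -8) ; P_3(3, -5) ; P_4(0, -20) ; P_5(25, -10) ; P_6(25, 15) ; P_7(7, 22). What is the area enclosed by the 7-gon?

Apply the shoelace (surveyor's) formula: 2A = Σ (x_i·y_{i+1} − x_{i+1}·y_i), indices taken mod 7.
Cross-terms: 204, 44, -60, 500, 625, 445, 517  ⇒  Σ = 2275
Area = |Σ|/2 = 1137.5.

1137.5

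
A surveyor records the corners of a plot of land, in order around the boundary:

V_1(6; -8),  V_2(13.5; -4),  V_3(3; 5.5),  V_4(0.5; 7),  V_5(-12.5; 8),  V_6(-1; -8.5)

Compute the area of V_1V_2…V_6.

226.625

Apply Gauss's area formula: 2A = Σ (x_i·y_{i+1} − x_{i+1}·y_i), indices taken mod 6.
Cross-terms: 84, 86.25, 18.25, 91.5, 114.25, 59  ⇒  Σ = 453.25
Area = |Σ|/2 = 226.625.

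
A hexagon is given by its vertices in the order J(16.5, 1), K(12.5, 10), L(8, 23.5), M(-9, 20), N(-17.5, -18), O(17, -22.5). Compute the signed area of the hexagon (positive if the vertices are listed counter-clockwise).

1168.875

Σ = (152.5) + (213.75) + (371.5) + (512) + (699.75) + (388.25) = 2337.75
Signed area = Σ/2 = 1168.875 (positive ⇒ counter-clockwise traversal).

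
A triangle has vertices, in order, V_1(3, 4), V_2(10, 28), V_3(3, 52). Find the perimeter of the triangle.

98

|V_1V_2| = √((7)² + (24)²) = √625 = 25
|V_2V_3| = √((-7)² + (24)²) = √625 = 25
|V_3V_1| = √((0)² + (-48)²) = √2304 = 48
Perimeter = 25 + 25 + 48 = 98.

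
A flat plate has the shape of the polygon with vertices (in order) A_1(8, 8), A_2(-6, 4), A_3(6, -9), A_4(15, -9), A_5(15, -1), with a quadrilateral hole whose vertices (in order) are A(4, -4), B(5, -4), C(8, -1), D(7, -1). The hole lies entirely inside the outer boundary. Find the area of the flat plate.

216.5

Outer boundary:
Apply the shoelace (surveyor's) formula: 2A = Σ (x_i·y_{i+1} − x_{i+1}·y_i), indices taken mod 5.
A_1→A_2: (8)(4) − (-6)(8) = 80
A_2→A_3: (-6)(-9) − (6)(4) = 30
A_3→A_4: (6)(-9) − (15)(-9) = 81
A_4→A_5: (15)(-1) − (15)(-9) = 120
A_5→A_1: (15)(8) − (8)(-1) = 128
Σ = 439
Area = |Σ|/2 = 219.5.
Hole:
Apply Gauss's area formula: 2A = Σ (x_i·y_{i+1} − x_{i+1}·y_i), indices taken mod 4.
Σ = (4) + (27) + (-1) + (-24) = 6
Area = |Σ|/2 = 3.
Net area = 219.5 − 3 = 216.5.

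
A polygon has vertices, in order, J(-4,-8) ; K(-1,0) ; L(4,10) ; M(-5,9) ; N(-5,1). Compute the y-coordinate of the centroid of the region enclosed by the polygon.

Apply the surveyor's formula. First the cross-terms c_i = x_i·y_{i+1} − x_{i+1}·y_i:
  -8, -10, 86, 40, 44  ⇒  2A = 152, A = 76.
Then Σ (y_i + y_{i+1})·c_i = 1690, so ȳ = 1690 / (6·76) = 845/228.

845/228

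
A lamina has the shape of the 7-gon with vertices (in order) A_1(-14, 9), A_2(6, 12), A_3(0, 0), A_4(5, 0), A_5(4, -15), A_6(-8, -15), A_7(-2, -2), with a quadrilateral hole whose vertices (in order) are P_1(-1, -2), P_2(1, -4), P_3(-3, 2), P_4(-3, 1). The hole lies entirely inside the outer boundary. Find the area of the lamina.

265.5

Outer boundary:
Apply the surveyor's formula: 2A = Σ (x_i·y_{i+1} − x_{i+1}·y_i), indices taken mod 7.
A_1→A_2: (-14)(12) − (6)(9) = -222
A_2→A_3: (6)(0) − (0)(12) = 0
A_3→A_4: (0)(0) − (5)(0) = 0
A_4→A_5: (5)(-15) − (4)(0) = -75
A_5→A_6: (4)(-15) − (-8)(-15) = -180
A_6→A_7: (-8)(-2) − (-2)(-15) = -14
A_7→A_1: (-2)(9) − (-14)(-2) = -46
Σ = -537
Area = |Σ|/2 = 268.5.
Hole:
Apply the surveyor's formula: 2A = Σ (x_i·y_{i+1} − x_{i+1}·y_i), indices taken mod 4.
Σ = (6) + (-10) + (3) + (7) = 6
Area = |Σ|/2 = 3.
Net area = 268.5 − 3 = 265.5.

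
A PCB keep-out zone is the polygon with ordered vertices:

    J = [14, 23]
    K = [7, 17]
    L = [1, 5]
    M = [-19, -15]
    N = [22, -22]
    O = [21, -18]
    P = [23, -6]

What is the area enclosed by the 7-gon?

945

J→K: (14)(17) − (7)(23) = 77
K→L: (7)(5) − (1)(17) = 18
L→M: (1)(-15) − (-19)(5) = 80
M→N: (-19)(-22) − (22)(-15) = 748
N→O: (22)(-18) − (21)(-22) = 66
O→P: (21)(-6) − (23)(-18) = 288
P→J: (23)(23) − (14)(-6) = 613
Σ = 1890
Area = |Σ|/2 = 945.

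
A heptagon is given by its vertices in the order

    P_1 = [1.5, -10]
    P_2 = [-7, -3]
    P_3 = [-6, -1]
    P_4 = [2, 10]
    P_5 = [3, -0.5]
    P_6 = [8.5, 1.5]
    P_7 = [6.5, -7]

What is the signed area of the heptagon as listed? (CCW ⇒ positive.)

Σ = (-74.5) + (-11) + (-58) + (-31) + (8.75) + (-69.25) + (-54.5) = -289.5
Signed area = Σ/2 = -144.75 (negative ⇒ clockwise traversal).

-144.75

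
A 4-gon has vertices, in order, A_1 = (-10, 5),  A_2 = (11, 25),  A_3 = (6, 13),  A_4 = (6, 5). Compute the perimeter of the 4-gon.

66

|A_1A_2| = √((21)² + (20)²) = √841 = 29
|A_2A_3| = √((-5)² + (-12)²) = √169 = 13
|A_3A_4| = √((0)² + (-8)²) = √64 = 8
|A_4A_1| = √((-16)² + (0)²) = √256 = 16
Perimeter = 29 + 13 + 8 + 16 = 66.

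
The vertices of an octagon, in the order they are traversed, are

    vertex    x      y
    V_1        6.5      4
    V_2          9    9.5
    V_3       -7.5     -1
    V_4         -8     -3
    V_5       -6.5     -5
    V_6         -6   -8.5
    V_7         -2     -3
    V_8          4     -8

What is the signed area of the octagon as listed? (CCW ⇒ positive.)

122.625

Apply the shoelace (surveyor's) formula: 2A = Σ (x_i·y_{i+1} − x_{i+1}·y_i), indices taken mod 8.
V_1→V_2: (6.5)(9.5) − (9)(4) = 25.75
V_2→V_3: (9)(-1) − (-7.5)(9.5) = 62.25
V_3→V_4: (-7.5)(-3) − (-8)(-1) = 14.5
V_4→V_5: (-8)(-5) − (-6.5)(-3) = 20.5
V_5→V_6: (-6.5)(-8.5) − (-6)(-5) = 25.25
V_6→V_7: (-6)(-3) − (-2)(-8.5) = 1
V_7→V_8: (-2)(-8) − (4)(-3) = 28
V_8→V_1: (4)(4) − (6.5)(-8) = 68
Σ = 245.25
Signed area = Σ/2 = 122.625 (positive ⇒ counter-clockwise traversal).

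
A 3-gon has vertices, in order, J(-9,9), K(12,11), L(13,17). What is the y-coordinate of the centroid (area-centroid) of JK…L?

Apply the shoelace formula. First the cross-terms c_i = x_i·y_{i+1} − x_{i+1}·y_i:
  -207, 61, 270  ⇒  2A = 124, A = 62.
Then Σ (y_i + y_{i+1})·c_i = 4588, so ȳ = 4588 / (6·62) = 37/3.

37/3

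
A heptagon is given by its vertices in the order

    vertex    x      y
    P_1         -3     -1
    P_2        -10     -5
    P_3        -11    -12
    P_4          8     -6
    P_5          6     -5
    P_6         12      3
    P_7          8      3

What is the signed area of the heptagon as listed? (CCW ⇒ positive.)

159.5

Cross-terms: 5, 65, 162, -4, 78, 12, 1  ⇒  Σ = 319
Signed area = Σ/2 = 159.5 (positive ⇒ counter-clockwise traversal).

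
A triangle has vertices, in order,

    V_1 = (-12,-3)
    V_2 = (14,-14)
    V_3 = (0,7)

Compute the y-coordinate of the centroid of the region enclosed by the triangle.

-10/3

Apply the shoelace (surveyor's) formula. First the cross-terms c_i = x_i·y_{i+1} − x_{i+1}·y_i:
  210, 98, 84  ⇒  2A = 392, A = 196.
Then Σ (y_i + y_{i+1})·c_i = -3920, so ȳ = -3920 / (6·196) = -10/3.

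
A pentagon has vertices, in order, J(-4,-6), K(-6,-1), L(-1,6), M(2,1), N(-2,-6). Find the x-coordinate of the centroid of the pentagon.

-319/156

Apply the surveyor's formula. First the cross-terms c_i = x_i·y_{i+1} − x_{i+1}·y_i:
  -32, -37, -13, -10, -12  ⇒  2A = -104, A = -52.
Then Σ (x_i + x_{i+1})·c_i = 638, so x̄ = 638 / (6·(-52)) = -319/156.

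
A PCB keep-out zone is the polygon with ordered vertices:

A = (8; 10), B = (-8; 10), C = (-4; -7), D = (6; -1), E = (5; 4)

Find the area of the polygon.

Apply the surveyor's formula: 2A = Σ (x_i·y_{i+1} − x_{i+1}·y_i), indices taken mod 5.
A→B: (8)(10) − (-8)(10) = 160
B→C: (-8)(-7) − (-4)(10) = 96
C→D: (-4)(-1) − (6)(-7) = 46
D→E: (6)(4) − (5)(-1) = 29
E→A: (5)(10) − (8)(4) = 18
Σ = 349
Area = |Σ|/2 = 174.5.

174.5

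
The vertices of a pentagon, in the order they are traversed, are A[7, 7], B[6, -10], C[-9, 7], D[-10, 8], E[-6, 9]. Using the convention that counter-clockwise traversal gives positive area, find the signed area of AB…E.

Cross-terms: -112, -48, -2, -42, -105  ⇒  Σ = -309
Signed area = Σ/2 = -154.5 (negative ⇒ clockwise traversal).

-154.5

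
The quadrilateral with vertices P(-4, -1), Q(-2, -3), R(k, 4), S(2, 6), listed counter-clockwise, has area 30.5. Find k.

The doubled signed area Σ (x_i y_{i+1} − x_{i+1} y_i) is linear in k.
With k=0 it equals 16; the coefficient of k is 9 (from the two edges through R).
So 9·k + 16 = 2·30.5 = 61 ⇒ k = 5.

5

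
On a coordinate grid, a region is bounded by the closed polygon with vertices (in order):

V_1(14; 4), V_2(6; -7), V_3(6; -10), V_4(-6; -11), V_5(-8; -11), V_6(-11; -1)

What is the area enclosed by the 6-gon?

215.5

Apply the shoelace formula: 2A = Σ (x_i·y_{i+1} − x_{i+1}·y_i), indices taken mod 6.
V_1→V_2: (14)(-7) − (6)(4) = -122
V_2→V_3: (6)(-10) − (6)(-7) = -18
V_3→V_4: (6)(-11) − (-6)(-10) = -126
V_4→V_5: (-6)(-11) − (-8)(-11) = -22
V_5→V_6: (-8)(-1) − (-11)(-11) = -113
V_6→V_1: (-11)(4) − (14)(-1) = -30
Σ = -431
Area = |Σ|/2 = 215.5.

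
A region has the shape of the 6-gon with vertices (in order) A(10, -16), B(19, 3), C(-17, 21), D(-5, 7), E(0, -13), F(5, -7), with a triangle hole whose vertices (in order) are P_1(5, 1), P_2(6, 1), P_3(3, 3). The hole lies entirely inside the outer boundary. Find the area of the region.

444

Outer boundary:
Apply the surveyor's formula: 2A = Σ (x_i·y_{i+1} − x_{i+1}·y_i), indices taken mod 6.
Σ = (334) + (450) + (-14) + (65) + (65) + (-10) = 890
Area = |Σ|/2 = 445.
Hole:
Cross-terms: -1, 15, -12  ⇒  Σ = 2
Area = |Σ|/2 = 1.
Net area = 445 − 1 = 444.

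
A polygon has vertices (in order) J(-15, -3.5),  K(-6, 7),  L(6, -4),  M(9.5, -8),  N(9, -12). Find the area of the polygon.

203.75

Σ = (-126) + (-18) + (-10) + (-42) + (-211.5) = -407.5
Area = |Σ|/2 = 203.75.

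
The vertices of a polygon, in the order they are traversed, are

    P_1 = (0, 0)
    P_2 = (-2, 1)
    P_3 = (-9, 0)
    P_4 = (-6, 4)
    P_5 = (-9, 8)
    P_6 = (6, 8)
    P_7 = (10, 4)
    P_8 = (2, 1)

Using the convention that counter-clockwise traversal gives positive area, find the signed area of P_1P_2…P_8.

-106.5

P_1→P_2: (0)(1) − (-2)(0) = 0
P_2→P_3: (-2)(0) − (-9)(1) = 9
P_3→P_4: (-9)(4) − (-6)(0) = -36
P_4→P_5: (-6)(8) − (-9)(4) = -12
P_5→P_6: (-9)(8) − (6)(8) = -120
P_6→P_7: (6)(4) − (10)(8) = -56
P_7→P_8: (10)(1) − (2)(4) = 2
P_8→P_1: (2)(0) − (0)(1) = 0
Σ = -213
Signed area = Σ/2 = -106.5 (negative ⇒ clockwise traversal).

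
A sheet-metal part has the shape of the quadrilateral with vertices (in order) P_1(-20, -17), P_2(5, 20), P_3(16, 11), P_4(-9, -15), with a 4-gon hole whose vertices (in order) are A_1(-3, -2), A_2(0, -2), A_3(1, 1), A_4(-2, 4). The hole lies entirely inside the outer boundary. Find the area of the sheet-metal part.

419

Outer boundary:
Σ = (-315) + (-265) + (-141) + (-147) = -868
Area = |Σ|/2 = 434.
Hole:
Apply the shoelace (surveyor's) formula: 2A = Σ (x_i·y_{i+1} − x_{i+1}·y_i), indices taken mod 4.
A_1→A_2: (-3)(-2) − (0)(-2) = 6
A_2→A_3: (0)(1) − (1)(-2) = 2
A_3→A_4: (1)(4) − (-2)(1) = 6
A_4→A_1: (-2)(-2) − (-3)(4) = 16
Σ = 30
Area = |Σ|/2 = 15.
Net area = 434 − 15 = 419.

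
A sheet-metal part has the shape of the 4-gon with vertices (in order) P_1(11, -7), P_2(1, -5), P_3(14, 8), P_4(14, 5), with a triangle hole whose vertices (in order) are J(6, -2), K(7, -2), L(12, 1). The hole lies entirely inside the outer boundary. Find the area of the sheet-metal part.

81

Outer boundary:
Apply the surveyor's formula: 2A = Σ (x_i·y_{i+1} − x_{i+1}·y_i), indices taken mod 4.
Cross-terms: -48, 78, -42, -153  ⇒  Σ = -165
Area = |Σ|/2 = 82.5.
Hole:
Apply Gauss's area formula: 2A = Σ (x_i·y_{i+1} − x_{i+1}·y_i), indices taken mod 3.
Σ = (2) + (31) + (-30) = 3
Area = |Σ|/2 = 1.5.
Net area = 82.5 − 1.5 = 81.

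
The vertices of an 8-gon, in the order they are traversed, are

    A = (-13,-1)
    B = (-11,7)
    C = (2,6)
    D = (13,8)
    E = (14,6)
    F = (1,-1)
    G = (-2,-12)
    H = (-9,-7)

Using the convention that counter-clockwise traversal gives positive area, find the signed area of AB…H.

A→B: (-13)(7) − (-11)(-1) = -102
B→C: (-11)(6) − (2)(7) = -80
C→D: (2)(8) − (13)(6) = -62
D→E: (13)(6) − (14)(8) = -34
E→F: (14)(-1) − (1)(6) = -20
F→G: (1)(-12) − (-2)(-1) = -14
G→H: (-2)(-7) − (-9)(-12) = -94
H→A: (-9)(-1) − (-13)(-7) = -82
Σ = -488
Signed area = Σ/2 = -244 (negative ⇒ clockwise traversal).

-244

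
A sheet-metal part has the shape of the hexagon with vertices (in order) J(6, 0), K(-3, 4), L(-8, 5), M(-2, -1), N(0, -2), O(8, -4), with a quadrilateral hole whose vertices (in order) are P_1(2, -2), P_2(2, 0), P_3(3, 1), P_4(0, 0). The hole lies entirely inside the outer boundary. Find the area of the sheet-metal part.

Outer boundary:
Σ = (24) + (17) + (18) + (4) + (16) + (24) = 103
Area = |Σ|/2 = 51.5.
Hole:
Apply the shoelace (surveyor's) formula: 2A = Σ (x_i·y_{i+1} − x_{i+1}·y_i), indices taken mod 4.
Cross-terms: 4, 2, 0, 0  ⇒  Σ = 6
Area = |Σ|/2 = 3.
Net area = 51.5 − 3 = 48.5.

48.5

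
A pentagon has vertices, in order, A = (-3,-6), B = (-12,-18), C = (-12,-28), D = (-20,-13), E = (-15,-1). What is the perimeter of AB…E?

|AB| = √((-9)² + (-12)²) = √225 = 15
|BC| = √((0)² + (-10)²) = √100 = 10
|CD| = √((-8)² + (15)²) = √289 = 17
|DE| = √((5)² + (12)²) = √169 = 13
|EA| = √((12)² + (-5)²) = √169 = 13
Perimeter = 15 + 10 + 17 + 13 + 13 = 68.

68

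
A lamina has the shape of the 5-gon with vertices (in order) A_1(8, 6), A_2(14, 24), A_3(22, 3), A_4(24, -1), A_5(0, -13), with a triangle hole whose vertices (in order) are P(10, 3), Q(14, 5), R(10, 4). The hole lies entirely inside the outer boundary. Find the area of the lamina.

338

Outer boundary:
Σ = (108) + (-486) + (-94) + (-312) + (104) = -680
Area = |Σ|/2 = 340.
Hole:
Apply the shoelace (surveyor's) formula: 2A = Σ (x_i·y_{i+1} − x_{i+1}·y_i), indices taken mod 3.
Cross-terms: 8, 6, -10  ⇒  Σ = 4
Area = |Σ|/2 = 2.
Net area = 340 − 2 = 338.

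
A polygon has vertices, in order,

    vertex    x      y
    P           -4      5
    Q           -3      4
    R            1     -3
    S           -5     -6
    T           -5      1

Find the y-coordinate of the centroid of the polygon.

Apply the shoelace (surveyor's) formula. First the cross-terms c_i = x_i·y_{i+1} − x_{i+1}·y_i:
  -1, 5, -21, -35, -21  ⇒  2A = -73, A = -36.5.
Then Σ (y_i + y_{i+1})·c_i = 234, so ȳ = 234 / (6·(-36.5)) = -78/73.

-78/73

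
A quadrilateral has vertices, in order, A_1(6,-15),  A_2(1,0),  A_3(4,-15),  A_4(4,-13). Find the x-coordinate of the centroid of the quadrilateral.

Apply Gauss's area formula. First the cross-terms c_i = x_i·y_{i+1} − x_{i+1}·y_i:
  15, -15, 8, 18  ⇒  2A = 26, A = 13.
Then Σ (x_i + x_{i+1})·c_i = 274, so x̄ = 274 / (6·13) = 137/39.

137/39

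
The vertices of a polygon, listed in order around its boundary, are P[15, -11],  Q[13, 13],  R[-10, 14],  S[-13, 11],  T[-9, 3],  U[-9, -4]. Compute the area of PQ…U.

502

P→Q: (15)(13) − (13)(-11) = 338
Q→R: (13)(14) − (-10)(13) = 312
R→S: (-10)(11) − (-13)(14) = 72
S→T: (-13)(3) − (-9)(11) = 60
T→U: (-9)(-4) − (-9)(3) = 63
U→P: (-9)(-11) − (15)(-4) = 159
Σ = 1004
Area = |Σ|/2 = 502.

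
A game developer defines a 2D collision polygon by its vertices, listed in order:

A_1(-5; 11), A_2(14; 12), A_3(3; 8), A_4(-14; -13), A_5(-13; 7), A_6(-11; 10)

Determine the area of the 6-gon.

228

Cross-terms: -214, 76, 73, -267, -53, -71  ⇒  Σ = -456
Area = |Σ|/2 = 228.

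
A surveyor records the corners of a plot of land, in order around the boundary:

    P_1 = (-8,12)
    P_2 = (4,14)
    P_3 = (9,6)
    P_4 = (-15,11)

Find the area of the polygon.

Cross-terms: -160, -102, 189, -92  ⇒  Σ = -165
Area = |Σ|/2 = 82.5.

82.5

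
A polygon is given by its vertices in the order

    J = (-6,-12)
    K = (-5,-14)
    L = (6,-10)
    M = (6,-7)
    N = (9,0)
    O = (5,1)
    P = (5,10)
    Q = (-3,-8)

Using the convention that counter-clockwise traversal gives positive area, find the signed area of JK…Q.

Apply Gauss's area formula: 2A = Σ (x_i·y_{i+1} − x_{i+1}·y_i), indices taken mod 8.
J→K: (-6)(-14) − (-5)(-12) = 24
K→L: (-5)(-10) − (6)(-14) = 134
L→M: (6)(-7) − (6)(-10) = 18
M→N: (6)(0) − (9)(-7) = 63
N→O: (9)(1) − (5)(0) = 9
O→P: (5)(10) − (5)(1) = 45
P→Q: (5)(-8) − (-3)(10) = -10
Q→J: (-3)(-12) − (-6)(-8) = -12
Σ = 271
Signed area = Σ/2 = 135.5 (positive ⇒ counter-clockwise traversal).

135.5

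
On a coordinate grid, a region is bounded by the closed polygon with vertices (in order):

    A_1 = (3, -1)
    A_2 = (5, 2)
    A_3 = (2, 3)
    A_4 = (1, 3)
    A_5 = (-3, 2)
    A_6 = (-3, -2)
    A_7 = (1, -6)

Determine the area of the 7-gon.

Cross-terms: 11, 11, 3, 11, 12, 20, 17  ⇒  Σ = 85
Area = |Σ|/2 = 42.5.

42.5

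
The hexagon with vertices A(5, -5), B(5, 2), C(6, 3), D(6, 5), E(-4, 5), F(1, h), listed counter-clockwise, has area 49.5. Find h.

The doubled signed area Σ (x_i y_{i+1} − x_{i+1} y_i) is linear in h.
With h=0 it equals 90; the coefficient of h is -9 (from the two edges through F).
So -9·h + 90 = 2·49.5 = 99 ⇒ h = -1.

-1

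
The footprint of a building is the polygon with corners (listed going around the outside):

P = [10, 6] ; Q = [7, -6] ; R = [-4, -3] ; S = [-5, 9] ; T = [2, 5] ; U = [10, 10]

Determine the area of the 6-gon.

155.5

Σ = (-102) + (-45) + (-51) + (-43) + (-30) + (-40) = -311
Area = |Σ|/2 = 155.5.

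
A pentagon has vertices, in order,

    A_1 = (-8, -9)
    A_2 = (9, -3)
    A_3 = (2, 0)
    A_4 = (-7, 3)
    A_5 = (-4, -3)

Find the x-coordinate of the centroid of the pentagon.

Apply the shoelace (surveyor's) formula. First the cross-terms c_i = x_i·y_{i+1} − x_{i+1}·y_i:
  105, 6, 6, 33, 12  ⇒  2A = 162, A = 81.
Then Σ (x_i + x_{i+1})·c_i = -366, so x̄ = -366 / (6·81) = -61/81.

-61/81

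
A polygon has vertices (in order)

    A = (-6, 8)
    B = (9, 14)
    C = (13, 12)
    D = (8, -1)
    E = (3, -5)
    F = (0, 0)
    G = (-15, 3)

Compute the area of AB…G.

A→B: (-6)(14) − (9)(8) = -156
B→C: (9)(12) − (13)(14) = -74
C→D: (13)(-1) − (8)(12) = -109
D→E: (8)(-5) − (3)(-1) = -37
E→F: (3)(0) − (0)(-5) = 0
F→G: (0)(3) − (-15)(0) = 0
G→A: (-15)(8) − (-6)(3) = -102
Σ = -478
Area = |Σ|/2 = 239.

239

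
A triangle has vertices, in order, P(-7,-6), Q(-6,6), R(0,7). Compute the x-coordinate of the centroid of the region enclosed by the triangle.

Apply the surveyor's formula. First the cross-terms c_i = x_i·y_{i+1} − x_{i+1}·y_i:
  -78, -42, 49  ⇒  2A = -71, A = -35.5.
Then Σ (x_i + x_{i+1})·c_i = 923, so x̄ = 923 / (6·(-35.5)) = -13/3.

-13/3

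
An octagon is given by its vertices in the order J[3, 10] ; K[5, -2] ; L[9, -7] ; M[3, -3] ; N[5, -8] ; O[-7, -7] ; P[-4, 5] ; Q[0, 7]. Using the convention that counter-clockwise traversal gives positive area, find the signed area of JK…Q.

-145.5

Apply the shoelace (surveyor's) formula: 2A = Σ (x_i·y_{i+1} − x_{i+1}·y_i), indices taken mod 8.
Σ = (-56) + (-17) + (-6) + (-9) + (-91) + (-63) + (-28) + (-21) = -291
Signed area = Σ/2 = -145.5 (negative ⇒ clockwise traversal).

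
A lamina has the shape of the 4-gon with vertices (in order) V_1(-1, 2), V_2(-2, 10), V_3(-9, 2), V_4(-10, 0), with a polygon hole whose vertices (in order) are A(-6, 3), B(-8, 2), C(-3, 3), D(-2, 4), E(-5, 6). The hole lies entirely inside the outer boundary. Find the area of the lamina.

31.5

Outer boundary:
Σ = (-6) + (86) + (20) + (-20) = 80
Area = |Σ|/2 = 40.
Hole:
Apply the shoelace formula: 2A = Σ (x_i·y_{i+1} − x_{i+1}·y_i), indices taken mod 5.
Cross-terms: 12, -18, -6, 8, 21  ⇒  Σ = 17
Area = |Σ|/2 = 8.5.
Net area = 40 − 8.5 = 31.5.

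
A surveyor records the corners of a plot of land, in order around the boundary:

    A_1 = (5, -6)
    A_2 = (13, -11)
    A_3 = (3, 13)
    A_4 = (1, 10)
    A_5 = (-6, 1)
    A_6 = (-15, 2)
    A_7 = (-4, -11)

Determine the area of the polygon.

279

Apply the shoelace formula: 2A = Σ (x_i·y_{i+1} − x_{i+1}·y_i), indices taken mod 7.
Σ = (23) + (202) + (17) + (61) + (3) + (173) + (79) = 558
Area = |Σ|/2 = 279.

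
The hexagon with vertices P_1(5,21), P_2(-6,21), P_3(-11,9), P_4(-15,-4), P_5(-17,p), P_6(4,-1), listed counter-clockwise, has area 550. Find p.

The doubled signed area Σ (x_i y_{i+1} − x_{i+1} y_i) is linear in p.
With p=0 it equals 625; the coefficient of p is -19 (from the two edges through P_5).
So -19·p + 625 = 2·550 = 1100 ⇒ p = -25.

-25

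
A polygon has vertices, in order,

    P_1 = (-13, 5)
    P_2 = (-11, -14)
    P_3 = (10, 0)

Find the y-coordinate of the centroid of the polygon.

-3

Apply the shoelace (surveyor's) formula. First the cross-terms c_i = x_i·y_{i+1} − x_{i+1}·y_i:
  237, 140, 50  ⇒  2A = 427, A = 213.5.
Then Σ (y_i + y_{i+1})·c_i = -3843, so ȳ = -3843 / (6·213.5) = -3.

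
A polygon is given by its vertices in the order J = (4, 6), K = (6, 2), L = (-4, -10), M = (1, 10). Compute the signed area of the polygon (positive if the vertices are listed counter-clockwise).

-72

Σ = (-28) + (-52) + (-30) + (-34) = -144
Signed area = Σ/2 = -72 (negative ⇒ clockwise traversal).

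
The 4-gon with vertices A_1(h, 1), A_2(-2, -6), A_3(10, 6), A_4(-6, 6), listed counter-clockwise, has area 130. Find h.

-10

Write out the shoelace sum; only the two edges meeting at A_1 involve h:
2·Area = [((-6)·1 − h·6) + (h·(-6) − (-2)·1)] + 144
       = -12·h + 140 = 260
⇒ h = -10.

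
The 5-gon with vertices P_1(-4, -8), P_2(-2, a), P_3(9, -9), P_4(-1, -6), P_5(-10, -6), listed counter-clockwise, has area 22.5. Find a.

The doubled signed area Σ (x_i y_{i+1} − x_{i+1} y_i) is linear in a.
With a=0 it equals -59; the coefficient of a is -13 (from the two edges through P_2).
So -13·a + -59 = 2·22.5 = 45 ⇒ a = -8.

-8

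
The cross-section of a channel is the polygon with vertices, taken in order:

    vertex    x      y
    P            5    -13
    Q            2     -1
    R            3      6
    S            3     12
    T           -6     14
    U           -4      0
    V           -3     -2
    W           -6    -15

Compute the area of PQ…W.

Σ = (21) + (15) + (18) + (114) + (56) + (8) + (33) + (153) = 418
Area = |Σ|/2 = 209.

209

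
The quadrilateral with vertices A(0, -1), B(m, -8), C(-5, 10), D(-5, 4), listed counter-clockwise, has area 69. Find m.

The doubled signed area Σ (x_i y_{i+1} − x_{i+1} y_i) is linear in m.
With m=0 it equals -5; the coefficient of m is 11 (from the two edges through B).
So 11·m + -5 = 2·69 = 138 ⇒ m = 13.

13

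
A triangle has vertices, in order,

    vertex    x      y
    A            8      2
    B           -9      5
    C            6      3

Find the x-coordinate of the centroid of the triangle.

5/3

Apply the shoelace formula. First the cross-terms c_i = x_i·y_{i+1} − x_{i+1}·y_i:
  58, -57, -12  ⇒  2A = -11, A = -5.5.
Then Σ (x_i + x_{i+1})·c_i = -55, so x̄ = -55 / (6·(-5.5)) = 5/3.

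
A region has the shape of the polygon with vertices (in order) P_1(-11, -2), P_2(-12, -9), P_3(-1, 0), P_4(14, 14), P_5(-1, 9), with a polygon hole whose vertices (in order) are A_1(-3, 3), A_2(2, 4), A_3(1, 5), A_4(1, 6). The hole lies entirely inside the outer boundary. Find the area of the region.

Outer boundary:
Cross-terms: 75, -9, -14, 140, 101  ⇒  Σ = 293
Area = |Σ|/2 = 146.5.
Hole:
A_1→A_2: (-3)(4) − (2)(3) = -18
A_2→A_3: (2)(5) − (1)(4) = 6
A_3→A_4: (1)(6) − (1)(5) = 1
A_4→A_1: (1)(3) − (-3)(6) = 21
Σ = 10
Area = |Σ|/2 = 5.
Net area = 146.5 − 5 = 141.5.

141.5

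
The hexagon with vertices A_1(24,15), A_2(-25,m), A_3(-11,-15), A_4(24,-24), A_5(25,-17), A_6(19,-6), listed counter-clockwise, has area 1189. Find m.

The doubled signed area Σ (x_i y_{i+1} − x_{i+1} y_i) is linear in m.
With m=0 it equals 2168; the coefficient of m is 35 (from the two edges through A_2).
So 35·m + 2168 = 2·1189 = 2378 ⇒ m = 6.

6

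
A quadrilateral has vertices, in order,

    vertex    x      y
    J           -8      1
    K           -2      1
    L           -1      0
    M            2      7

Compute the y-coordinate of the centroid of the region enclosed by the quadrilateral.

202/69

Apply the shoelace (surveyor's) formula. First the cross-terms c_i = x_i·y_{i+1} − x_{i+1}·y_i:
  -6, 1, -7, 58  ⇒  2A = 46, A = 23.
Then Σ (y_i + y_{i+1})·c_i = 404, so ȳ = 404 / (6·23) = 202/69.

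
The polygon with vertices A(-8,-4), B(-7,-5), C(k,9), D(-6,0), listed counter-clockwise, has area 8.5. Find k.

-2

The doubled signed area Σ (x_i y_{i+1} − x_{i+1} y_i) is linear in k.
With k=0 it equals 27; the coefficient of k is 5 (from the two edges through C).
So 5·k + 27 = 2·8.5 = 17 ⇒ k = -2.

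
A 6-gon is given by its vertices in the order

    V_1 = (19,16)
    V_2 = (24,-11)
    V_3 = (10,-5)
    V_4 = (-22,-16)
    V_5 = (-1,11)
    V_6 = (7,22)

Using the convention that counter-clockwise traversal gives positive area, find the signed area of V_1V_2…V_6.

V_1→V_2: (19)(-11) − (24)(16) = -593
V_2→V_3: (24)(-5) − (10)(-11) = -10
V_3→V_4: (10)(-16) − (-22)(-5) = -270
V_4→V_5: (-22)(11) − (-1)(-16) = -258
V_5→V_6: (-1)(22) − (7)(11) = -99
V_6→V_1: (7)(16) − (19)(22) = -306
Σ = -1536
Signed area = Σ/2 = -768 (negative ⇒ clockwise traversal).

-768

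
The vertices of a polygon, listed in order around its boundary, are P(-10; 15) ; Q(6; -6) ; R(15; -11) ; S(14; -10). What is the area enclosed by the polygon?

Σ = (-30) + (24) + (4) + (110) = 108
Area = |Σ|/2 = 54.

54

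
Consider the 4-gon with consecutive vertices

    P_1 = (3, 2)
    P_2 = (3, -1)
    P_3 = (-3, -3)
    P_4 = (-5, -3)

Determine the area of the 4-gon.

Σ = (-9) + (-12) + (-6) + (-1) = -28
Area = |Σ|/2 = 14.

14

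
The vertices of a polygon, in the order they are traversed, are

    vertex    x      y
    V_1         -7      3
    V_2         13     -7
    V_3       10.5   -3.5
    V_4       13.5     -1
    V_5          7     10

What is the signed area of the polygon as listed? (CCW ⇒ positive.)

153.875

Σ = (10) + (28) + (36.75) + (142) + (91) = 307.75
Signed area = Σ/2 = 153.875 (positive ⇒ counter-clockwise traversal).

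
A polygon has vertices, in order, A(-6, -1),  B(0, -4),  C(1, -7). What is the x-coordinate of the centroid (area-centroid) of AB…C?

Apply the surveyor's formula. First the cross-terms c_i = x_i·y_{i+1} − x_{i+1}·y_i:
  24, 4, -43  ⇒  2A = -15, A = -7.5.
Then Σ (x_i + x_{i+1})·c_i = 75, so x̄ = 75 / (6·(-7.5)) = -5/3.

-5/3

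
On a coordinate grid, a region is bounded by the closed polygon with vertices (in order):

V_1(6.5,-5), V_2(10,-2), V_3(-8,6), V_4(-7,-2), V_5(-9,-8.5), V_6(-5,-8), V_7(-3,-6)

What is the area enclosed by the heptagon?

135

Σ = (37) + (44) + (58) + (41.5) + (29.5) + (6) + (54) = 270
Area = |Σ|/2 = 135.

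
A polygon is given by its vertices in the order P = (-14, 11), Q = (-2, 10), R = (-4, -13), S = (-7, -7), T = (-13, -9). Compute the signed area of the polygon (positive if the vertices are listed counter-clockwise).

Cross-terms: -118, 66, -63, -28, -269  ⇒  Σ = -412
Signed area = Σ/2 = -206 (negative ⇒ clockwise traversal).

-206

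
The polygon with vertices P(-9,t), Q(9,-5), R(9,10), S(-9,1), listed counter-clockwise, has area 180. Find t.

-4

Write out the shoelace sum; only the two edges meeting at P involve t:
2·Area = [((-9)·t − (-9)·1) + ((-9)·(-5) − 9·t)] + 234
       = -18·t + 288 = 360
⇒ t = -4.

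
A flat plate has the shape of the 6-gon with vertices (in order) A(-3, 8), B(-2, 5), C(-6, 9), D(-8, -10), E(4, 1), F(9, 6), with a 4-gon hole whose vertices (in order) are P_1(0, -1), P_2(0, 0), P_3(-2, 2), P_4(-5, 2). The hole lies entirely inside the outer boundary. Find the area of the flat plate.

135.5

Outer boundary:
Apply the surveyor's formula: 2A = Σ (x_i·y_{i+1} − x_{i+1}·y_i), indices taken mod 6.
Cross-terms: 1, 12, 132, 32, 15, 90  ⇒  Σ = 282
Area = |Σ|/2 = 141.
Hole:
Cross-terms: 0, 0, 6, 5  ⇒  Σ = 11
Area = |Σ|/2 = 5.5.
Net area = 141 − 5.5 = 135.5.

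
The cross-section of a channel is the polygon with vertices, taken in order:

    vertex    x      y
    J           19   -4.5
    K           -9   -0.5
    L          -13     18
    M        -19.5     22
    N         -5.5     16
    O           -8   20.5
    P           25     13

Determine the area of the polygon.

652.625

Apply the shoelace (surveyor's) formula: 2A = Σ (x_i·y_{i+1} − x_{i+1}·y_i), indices taken mod 7.
Cross-terms: -50, -168.5, 65, -191, 15.25, -616.5, -359.5  ⇒  Σ = -1305.25
Area = |Σ|/2 = 652.625.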